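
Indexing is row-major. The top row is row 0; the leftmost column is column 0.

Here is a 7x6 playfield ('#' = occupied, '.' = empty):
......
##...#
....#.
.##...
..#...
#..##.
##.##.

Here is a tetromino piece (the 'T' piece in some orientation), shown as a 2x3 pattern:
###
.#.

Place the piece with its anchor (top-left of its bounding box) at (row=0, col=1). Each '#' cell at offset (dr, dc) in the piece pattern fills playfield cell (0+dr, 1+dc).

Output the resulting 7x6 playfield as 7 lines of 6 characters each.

Answer: .###..
###..#
....#.
.##...
..#...
#..##.
##.##.

Derivation:
Fill (0+0,1+0) = (0,1)
Fill (0+0,1+1) = (0,2)
Fill (0+0,1+2) = (0,3)
Fill (0+1,1+1) = (1,2)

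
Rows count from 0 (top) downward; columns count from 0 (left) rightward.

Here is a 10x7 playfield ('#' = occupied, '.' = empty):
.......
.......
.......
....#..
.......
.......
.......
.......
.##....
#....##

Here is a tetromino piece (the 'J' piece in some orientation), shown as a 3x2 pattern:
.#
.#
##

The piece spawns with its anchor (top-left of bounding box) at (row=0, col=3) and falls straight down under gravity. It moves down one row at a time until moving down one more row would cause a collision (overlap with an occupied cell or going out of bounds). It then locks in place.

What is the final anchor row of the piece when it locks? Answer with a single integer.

Answer: 0

Derivation:
Spawn at (row=0, col=3). Try each row:
  row 0: fits
  row 1: blocked -> lock at row 0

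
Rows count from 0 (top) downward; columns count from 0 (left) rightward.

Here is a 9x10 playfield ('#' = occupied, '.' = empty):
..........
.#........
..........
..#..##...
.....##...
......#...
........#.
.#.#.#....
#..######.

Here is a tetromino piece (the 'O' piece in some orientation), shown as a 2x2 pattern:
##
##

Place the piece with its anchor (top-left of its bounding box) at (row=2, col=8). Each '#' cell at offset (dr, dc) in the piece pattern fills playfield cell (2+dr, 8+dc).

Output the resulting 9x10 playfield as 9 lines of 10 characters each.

Answer: ..........
.#........
........##
..#..##.##
.....##...
......#...
........#.
.#.#.#....
#..######.

Derivation:
Fill (2+0,8+0) = (2,8)
Fill (2+0,8+1) = (2,9)
Fill (2+1,8+0) = (3,8)
Fill (2+1,8+1) = (3,9)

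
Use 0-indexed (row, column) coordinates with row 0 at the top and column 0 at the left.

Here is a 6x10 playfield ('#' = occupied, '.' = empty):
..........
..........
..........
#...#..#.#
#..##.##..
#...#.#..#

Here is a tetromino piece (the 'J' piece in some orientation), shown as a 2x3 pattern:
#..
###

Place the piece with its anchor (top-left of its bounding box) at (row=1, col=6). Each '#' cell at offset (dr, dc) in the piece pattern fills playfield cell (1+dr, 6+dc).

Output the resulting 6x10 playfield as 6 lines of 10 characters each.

Answer: ..........
......#...
......###.
#...#..#.#
#..##.##..
#...#.#..#

Derivation:
Fill (1+0,6+0) = (1,6)
Fill (1+1,6+0) = (2,6)
Fill (1+1,6+1) = (2,7)
Fill (1+1,6+2) = (2,8)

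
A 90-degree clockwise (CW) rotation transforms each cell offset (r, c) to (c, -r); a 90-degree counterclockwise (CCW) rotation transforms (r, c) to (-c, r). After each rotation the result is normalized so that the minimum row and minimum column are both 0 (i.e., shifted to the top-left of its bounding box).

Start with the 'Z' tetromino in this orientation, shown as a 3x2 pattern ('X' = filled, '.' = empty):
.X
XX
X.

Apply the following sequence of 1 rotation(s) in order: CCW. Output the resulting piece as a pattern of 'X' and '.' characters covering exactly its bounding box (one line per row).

Answer: XX.
.XX

Derivation:
Start:
.X
XX
X.
After rotation 1 (CCW):
XX.
.XX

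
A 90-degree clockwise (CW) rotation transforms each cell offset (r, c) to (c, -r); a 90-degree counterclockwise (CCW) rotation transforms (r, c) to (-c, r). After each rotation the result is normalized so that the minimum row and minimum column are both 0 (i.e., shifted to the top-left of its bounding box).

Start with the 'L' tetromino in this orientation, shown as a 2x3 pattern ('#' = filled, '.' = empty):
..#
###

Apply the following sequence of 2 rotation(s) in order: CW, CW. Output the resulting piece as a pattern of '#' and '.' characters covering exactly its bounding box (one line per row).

Answer: ###
#..

Derivation:
Start:
..#
###
After rotation 1 (CW):
#.
#.
##
After rotation 2 (CW):
###
#..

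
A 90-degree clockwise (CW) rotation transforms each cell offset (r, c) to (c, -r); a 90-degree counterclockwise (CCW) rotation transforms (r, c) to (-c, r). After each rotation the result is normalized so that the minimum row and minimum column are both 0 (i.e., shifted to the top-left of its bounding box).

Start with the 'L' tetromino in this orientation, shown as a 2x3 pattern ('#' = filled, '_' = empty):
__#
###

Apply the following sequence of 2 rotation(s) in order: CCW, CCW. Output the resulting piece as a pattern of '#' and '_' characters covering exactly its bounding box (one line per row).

Start:
__#
###
After rotation 1 (CCW):
##
_#
_#
After rotation 2 (CCW):
###
#__

Answer: ###
#__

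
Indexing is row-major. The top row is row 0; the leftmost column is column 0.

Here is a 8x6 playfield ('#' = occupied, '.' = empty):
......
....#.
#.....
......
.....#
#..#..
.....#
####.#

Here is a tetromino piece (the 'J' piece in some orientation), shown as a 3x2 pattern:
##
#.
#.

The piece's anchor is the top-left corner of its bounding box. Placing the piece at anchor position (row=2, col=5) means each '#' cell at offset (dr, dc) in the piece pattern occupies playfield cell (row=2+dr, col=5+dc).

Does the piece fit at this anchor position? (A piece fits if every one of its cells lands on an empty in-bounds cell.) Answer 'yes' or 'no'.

Answer: no

Derivation:
Check each piece cell at anchor (2, 5):
  offset (0,0) -> (2,5): empty -> OK
  offset (0,1) -> (2,6): out of bounds -> FAIL
  offset (1,0) -> (3,5): empty -> OK
  offset (2,0) -> (4,5): occupied ('#') -> FAIL
All cells valid: no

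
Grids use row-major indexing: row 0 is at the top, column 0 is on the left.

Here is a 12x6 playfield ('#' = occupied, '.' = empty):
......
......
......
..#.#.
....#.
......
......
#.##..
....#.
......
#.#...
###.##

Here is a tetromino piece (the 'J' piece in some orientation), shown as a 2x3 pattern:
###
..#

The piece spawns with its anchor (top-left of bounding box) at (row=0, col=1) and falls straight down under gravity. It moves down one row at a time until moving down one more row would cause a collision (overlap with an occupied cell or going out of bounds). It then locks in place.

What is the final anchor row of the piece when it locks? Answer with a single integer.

Spawn at (row=0, col=1). Try each row:
  row 0: fits
  row 1: fits
  row 2: fits
  row 3: blocked -> lock at row 2

Answer: 2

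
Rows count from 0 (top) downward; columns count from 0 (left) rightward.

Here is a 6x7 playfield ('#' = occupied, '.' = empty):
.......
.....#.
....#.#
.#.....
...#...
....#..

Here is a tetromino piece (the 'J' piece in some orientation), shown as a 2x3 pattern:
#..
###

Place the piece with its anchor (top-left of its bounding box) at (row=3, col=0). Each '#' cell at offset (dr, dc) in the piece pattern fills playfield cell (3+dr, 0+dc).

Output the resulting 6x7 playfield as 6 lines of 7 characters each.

Fill (3+0,0+0) = (3,0)
Fill (3+1,0+0) = (4,0)
Fill (3+1,0+1) = (4,1)
Fill (3+1,0+2) = (4,2)

Answer: .......
.....#.
....#.#
##.....
####...
....#..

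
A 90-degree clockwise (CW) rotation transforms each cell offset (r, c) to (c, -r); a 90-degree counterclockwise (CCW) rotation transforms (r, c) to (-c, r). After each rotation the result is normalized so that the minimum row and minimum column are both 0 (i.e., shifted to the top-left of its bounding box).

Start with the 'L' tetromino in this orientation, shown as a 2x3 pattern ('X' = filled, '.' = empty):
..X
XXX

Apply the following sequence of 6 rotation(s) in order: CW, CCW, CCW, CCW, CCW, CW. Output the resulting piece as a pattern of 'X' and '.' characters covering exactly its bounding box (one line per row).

Answer: XXX
X..

Derivation:
Start:
..X
XXX
After rotation 1 (CW):
X.
X.
XX
After rotation 2 (CCW):
..X
XXX
After rotation 3 (CCW):
XX
.X
.X
After rotation 4 (CCW):
XXX
X..
After rotation 5 (CCW):
X.
X.
XX
After rotation 6 (CW):
XXX
X..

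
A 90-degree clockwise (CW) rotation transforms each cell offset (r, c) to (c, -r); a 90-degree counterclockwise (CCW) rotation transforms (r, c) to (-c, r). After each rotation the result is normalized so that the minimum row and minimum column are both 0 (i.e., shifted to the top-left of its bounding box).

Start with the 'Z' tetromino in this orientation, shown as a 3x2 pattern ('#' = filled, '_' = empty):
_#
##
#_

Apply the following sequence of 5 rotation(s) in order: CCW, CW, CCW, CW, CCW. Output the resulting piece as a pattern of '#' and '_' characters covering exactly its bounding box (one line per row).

Start:
_#
##
#_
After rotation 1 (CCW):
##_
_##
After rotation 2 (CW):
_#
##
#_
After rotation 3 (CCW):
##_
_##
After rotation 4 (CW):
_#
##
#_
After rotation 5 (CCW):
##_
_##

Answer: ##_
_##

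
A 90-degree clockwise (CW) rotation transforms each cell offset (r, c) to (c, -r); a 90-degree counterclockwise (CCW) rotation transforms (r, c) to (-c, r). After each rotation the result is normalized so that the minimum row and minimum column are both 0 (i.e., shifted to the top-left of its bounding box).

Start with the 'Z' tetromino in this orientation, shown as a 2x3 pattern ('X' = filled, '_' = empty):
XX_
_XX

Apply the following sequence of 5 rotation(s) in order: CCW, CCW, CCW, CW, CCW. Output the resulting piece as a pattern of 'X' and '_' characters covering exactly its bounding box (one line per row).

Start:
XX_
_XX
After rotation 1 (CCW):
_X
XX
X_
After rotation 2 (CCW):
XX_
_XX
After rotation 3 (CCW):
_X
XX
X_
After rotation 4 (CW):
XX_
_XX
After rotation 5 (CCW):
_X
XX
X_

Answer: _X
XX
X_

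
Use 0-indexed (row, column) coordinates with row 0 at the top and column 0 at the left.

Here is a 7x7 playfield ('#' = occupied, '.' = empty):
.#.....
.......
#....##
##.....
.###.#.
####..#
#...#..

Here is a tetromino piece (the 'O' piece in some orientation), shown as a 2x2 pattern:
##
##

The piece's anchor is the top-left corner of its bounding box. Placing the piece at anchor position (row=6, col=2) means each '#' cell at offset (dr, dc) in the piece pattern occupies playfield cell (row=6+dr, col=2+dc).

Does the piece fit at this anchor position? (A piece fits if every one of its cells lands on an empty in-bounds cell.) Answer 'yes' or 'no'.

Answer: no

Derivation:
Check each piece cell at anchor (6, 2):
  offset (0,0) -> (6,2): empty -> OK
  offset (0,1) -> (6,3): empty -> OK
  offset (1,0) -> (7,2): out of bounds -> FAIL
  offset (1,1) -> (7,3): out of bounds -> FAIL
All cells valid: no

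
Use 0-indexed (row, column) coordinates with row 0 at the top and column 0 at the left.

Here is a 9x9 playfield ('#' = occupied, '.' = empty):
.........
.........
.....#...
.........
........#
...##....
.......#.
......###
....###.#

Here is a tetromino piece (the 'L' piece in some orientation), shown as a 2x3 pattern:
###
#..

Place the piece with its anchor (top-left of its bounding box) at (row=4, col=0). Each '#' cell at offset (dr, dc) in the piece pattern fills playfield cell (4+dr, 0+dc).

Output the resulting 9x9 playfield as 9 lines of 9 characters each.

Fill (4+0,0+0) = (4,0)
Fill (4+0,0+1) = (4,1)
Fill (4+0,0+2) = (4,2)
Fill (4+1,0+0) = (5,0)

Answer: .........
.........
.....#...
.........
###.....#
#..##....
.......#.
......###
....###.#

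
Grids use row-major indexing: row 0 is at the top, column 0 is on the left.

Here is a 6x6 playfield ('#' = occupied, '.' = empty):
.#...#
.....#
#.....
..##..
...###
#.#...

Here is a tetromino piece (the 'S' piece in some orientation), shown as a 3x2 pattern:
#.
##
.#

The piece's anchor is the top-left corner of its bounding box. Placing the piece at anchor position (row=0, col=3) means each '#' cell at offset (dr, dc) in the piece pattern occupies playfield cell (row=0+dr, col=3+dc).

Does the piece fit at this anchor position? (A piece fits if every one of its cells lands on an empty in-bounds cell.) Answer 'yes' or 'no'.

Check each piece cell at anchor (0, 3):
  offset (0,0) -> (0,3): empty -> OK
  offset (1,0) -> (1,3): empty -> OK
  offset (1,1) -> (1,4): empty -> OK
  offset (2,1) -> (2,4): empty -> OK
All cells valid: yes

Answer: yes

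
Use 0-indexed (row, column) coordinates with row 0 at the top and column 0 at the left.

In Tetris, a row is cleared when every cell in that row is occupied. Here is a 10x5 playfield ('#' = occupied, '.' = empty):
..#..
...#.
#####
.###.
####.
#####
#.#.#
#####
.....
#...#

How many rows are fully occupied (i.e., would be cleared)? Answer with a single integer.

Check each row:
  row 0: 4 empty cells -> not full
  row 1: 4 empty cells -> not full
  row 2: 0 empty cells -> FULL (clear)
  row 3: 2 empty cells -> not full
  row 4: 1 empty cell -> not full
  row 5: 0 empty cells -> FULL (clear)
  row 6: 2 empty cells -> not full
  row 7: 0 empty cells -> FULL (clear)
  row 8: 5 empty cells -> not full
  row 9: 3 empty cells -> not full
Total rows cleared: 3

Answer: 3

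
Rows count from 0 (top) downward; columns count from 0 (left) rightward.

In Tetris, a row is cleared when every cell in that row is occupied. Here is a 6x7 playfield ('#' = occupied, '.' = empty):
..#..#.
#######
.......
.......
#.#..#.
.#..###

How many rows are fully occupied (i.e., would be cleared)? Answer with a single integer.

Answer: 1

Derivation:
Check each row:
  row 0: 5 empty cells -> not full
  row 1: 0 empty cells -> FULL (clear)
  row 2: 7 empty cells -> not full
  row 3: 7 empty cells -> not full
  row 4: 4 empty cells -> not full
  row 5: 3 empty cells -> not full
Total rows cleared: 1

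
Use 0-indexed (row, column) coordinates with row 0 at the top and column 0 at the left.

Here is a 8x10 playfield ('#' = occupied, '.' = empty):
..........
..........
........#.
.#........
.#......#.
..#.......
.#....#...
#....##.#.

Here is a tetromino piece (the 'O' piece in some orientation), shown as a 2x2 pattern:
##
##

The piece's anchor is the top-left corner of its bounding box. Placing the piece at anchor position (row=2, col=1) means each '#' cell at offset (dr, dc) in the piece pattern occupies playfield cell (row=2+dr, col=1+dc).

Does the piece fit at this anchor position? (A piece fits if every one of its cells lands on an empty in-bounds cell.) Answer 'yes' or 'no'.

Check each piece cell at anchor (2, 1):
  offset (0,0) -> (2,1): empty -> OK
  offset (0,1) -> (2,2): empty -> OK
  offset (1,0) -> (3,1): occupied ('#') -> FAIL
  offset (1,1) -> (3,2): empty -> OK
All cells valid: no

Answer: no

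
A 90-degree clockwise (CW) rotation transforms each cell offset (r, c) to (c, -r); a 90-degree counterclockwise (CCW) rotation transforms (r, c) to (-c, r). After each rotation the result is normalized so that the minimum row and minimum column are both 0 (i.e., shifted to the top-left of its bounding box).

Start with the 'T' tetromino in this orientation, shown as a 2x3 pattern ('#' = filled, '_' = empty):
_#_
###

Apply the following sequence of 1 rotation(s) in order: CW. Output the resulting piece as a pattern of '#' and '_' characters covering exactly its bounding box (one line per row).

Answer: #_
##
#_

Derivation:
Start:
_#_
###
After rotation 1 (CW):
#_
##
#_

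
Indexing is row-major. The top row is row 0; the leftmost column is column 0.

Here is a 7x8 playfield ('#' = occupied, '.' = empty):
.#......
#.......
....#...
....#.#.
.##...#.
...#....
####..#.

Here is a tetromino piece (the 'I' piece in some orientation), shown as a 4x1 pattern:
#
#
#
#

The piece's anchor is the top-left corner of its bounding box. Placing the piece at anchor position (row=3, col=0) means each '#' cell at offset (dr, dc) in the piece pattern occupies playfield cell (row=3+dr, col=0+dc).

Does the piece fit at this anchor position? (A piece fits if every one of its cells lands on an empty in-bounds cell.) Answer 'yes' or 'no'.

Answer: no

Derivation:
Check each piece cell at anchor (3, 0):
  offset (0,0) -> (3,0): empty -> OK
  offset (1,0) -> (4,0): empty -> OK
  offset (2,0) -> (5,0): empty -> OK
  offset (3,0) -> (6,0): occupied ('#') -> FAIL
All cells valid: no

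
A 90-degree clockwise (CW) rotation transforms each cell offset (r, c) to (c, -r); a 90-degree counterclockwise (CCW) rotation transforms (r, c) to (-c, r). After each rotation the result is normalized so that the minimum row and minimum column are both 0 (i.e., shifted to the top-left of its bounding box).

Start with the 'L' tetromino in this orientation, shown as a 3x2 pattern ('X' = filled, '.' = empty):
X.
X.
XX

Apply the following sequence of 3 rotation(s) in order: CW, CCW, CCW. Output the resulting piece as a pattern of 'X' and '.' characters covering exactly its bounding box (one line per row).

Start:
X.
X.
XX
After rotation 1 (CW):
XXX
X..
After rotation 2 (CCW):
X.
X.
XX
After rotation 3 (CCW):
..X
XXX

Answer: ..X
XXX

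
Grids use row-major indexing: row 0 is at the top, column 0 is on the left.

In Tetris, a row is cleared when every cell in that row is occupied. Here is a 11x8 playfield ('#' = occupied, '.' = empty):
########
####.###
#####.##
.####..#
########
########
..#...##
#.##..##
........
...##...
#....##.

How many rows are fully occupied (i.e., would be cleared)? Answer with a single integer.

Check each row:
  row 0: 0 empty cells -> FULL (clear)
  row 1: 1 empty cell -> not full
  row 2: 1 empty cell -> not full
  row 3: 3 empty cells -> not full
  row 4: 0 empty cells -> FULL (clear)
  row 5: 0 empty cells -> FULL (clear)
  row 6: 5 empty cells -> not full
  row 7: 3 empty cells -> not full
  row 8: 8 empty cells -> not full
  row 9: 6 empty cells -> not full
  row 10: 5 empty cells -> not full
Total rows cleared: 3

Answer: 3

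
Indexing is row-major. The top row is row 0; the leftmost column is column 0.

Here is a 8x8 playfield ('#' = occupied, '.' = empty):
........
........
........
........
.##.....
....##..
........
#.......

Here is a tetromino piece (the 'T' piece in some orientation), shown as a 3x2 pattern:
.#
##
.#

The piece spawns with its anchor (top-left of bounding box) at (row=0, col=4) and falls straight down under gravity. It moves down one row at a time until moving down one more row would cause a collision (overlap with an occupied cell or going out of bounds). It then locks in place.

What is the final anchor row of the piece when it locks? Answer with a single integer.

Answer: 2

Derivation:
Spawn at (row=0, col=4). Try each row:
  row 0: fits
  row 1: fits
  row 2: fits
  row 3: blocked -> lock at row 2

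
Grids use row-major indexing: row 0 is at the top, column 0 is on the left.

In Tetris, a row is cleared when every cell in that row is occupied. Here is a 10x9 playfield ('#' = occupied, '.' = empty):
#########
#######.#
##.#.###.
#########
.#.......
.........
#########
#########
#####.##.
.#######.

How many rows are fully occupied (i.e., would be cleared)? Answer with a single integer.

Answer: 4

Derivation:
Check each row:
  row 0: 0 empty cells -> FULL (clear)
  row 1: 1 empty cell -> not full
  row 2: 3 empty cells -> not full
  row 3: 0 empty cells -> FULL (clear)
  row 4: 8 empty cells -> not full
  row 5: 9 empty cells -> not full
  row 6: 0 empty cells -> FULL (clear)
  row 7: 0 empty cells -> FULL (clear)
  row 8: 2 empty cells -> not full
  row 9: 2 empty cells -> not full
Total rows cleared: 4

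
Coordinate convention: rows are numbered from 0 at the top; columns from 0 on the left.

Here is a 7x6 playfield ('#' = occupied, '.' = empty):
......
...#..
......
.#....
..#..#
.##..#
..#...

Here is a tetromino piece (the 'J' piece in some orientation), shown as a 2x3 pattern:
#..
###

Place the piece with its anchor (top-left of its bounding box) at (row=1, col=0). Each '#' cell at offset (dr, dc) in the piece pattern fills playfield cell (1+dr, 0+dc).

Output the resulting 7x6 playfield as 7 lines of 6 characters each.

Answer: ......
#..#..
###...
.#....
..#..#
.##..#
..#...

Derivation:
Fill (1+0,0+0) = (1,0)
Fill (1+1,0+0) = (2,0)
Fill (1+1,0+1) = (2,1)
Fill (1+1,0+2) = (2,2)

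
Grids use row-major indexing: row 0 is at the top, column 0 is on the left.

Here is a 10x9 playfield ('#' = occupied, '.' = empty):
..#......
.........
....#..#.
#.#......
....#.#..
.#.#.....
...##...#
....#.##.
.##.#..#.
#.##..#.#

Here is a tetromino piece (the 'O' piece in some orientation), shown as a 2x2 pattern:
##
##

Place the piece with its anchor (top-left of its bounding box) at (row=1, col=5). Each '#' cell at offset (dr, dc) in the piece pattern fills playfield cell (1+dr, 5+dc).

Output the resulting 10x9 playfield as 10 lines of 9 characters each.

Fill (1+0,5+0) = (1,5)
Fill (1+0,5+1) = (1,6)
Fill (1+1,5+0) = (2,5)
Fill (1+1,5+1) = (2,6)

Answer: ..#......
.....##..
....####.
#.#......
....#.#..
.#.#.....
...##...#
....#.##.
.##.#..#.
#.##..#.#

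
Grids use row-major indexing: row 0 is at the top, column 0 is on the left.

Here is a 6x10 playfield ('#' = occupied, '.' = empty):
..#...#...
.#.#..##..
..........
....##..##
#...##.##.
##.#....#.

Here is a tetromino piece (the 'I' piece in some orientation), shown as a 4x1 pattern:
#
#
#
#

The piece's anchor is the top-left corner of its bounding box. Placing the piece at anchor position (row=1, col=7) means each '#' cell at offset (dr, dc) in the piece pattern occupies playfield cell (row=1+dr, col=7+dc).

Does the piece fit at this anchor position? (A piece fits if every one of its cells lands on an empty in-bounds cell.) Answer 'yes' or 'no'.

Answer: no

Derivation:
Check each piece cell at anchor (1, 7):
  offset (0,0) -> (1,7): occupied ('#') -> FAIL
  offset (1,0) -> (2,7): empty -> OK
  offset (2,0) -> (3,7): empty -> OK
  offset (3,0) -> (4,7): occupied ('#') -> FAIL
All cells valid: no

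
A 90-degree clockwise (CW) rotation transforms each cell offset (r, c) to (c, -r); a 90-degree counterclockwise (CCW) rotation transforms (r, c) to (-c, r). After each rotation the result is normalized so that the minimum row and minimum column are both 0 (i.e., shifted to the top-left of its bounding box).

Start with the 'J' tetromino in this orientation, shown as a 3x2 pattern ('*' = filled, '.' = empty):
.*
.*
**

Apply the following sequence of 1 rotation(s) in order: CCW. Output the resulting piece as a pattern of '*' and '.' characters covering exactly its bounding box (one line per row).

Start:
.*
.*
**
After rotation 1 (CCW):
***
..*

Answer: ***
..*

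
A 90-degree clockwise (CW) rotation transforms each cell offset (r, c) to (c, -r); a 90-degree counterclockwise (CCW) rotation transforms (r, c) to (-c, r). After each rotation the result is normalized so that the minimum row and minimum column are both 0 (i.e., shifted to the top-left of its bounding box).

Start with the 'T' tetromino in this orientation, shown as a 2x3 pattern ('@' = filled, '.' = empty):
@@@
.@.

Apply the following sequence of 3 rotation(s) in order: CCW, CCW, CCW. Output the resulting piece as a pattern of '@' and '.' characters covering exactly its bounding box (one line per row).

Start:
@@@
.@.
After rotation 1 (CCW):
@.
@@
@.
After rotation 2 (CCW):
.@.
@@@
After rotation 3 (CCW):
.@
@@
.@

Answer: .@
@@
.@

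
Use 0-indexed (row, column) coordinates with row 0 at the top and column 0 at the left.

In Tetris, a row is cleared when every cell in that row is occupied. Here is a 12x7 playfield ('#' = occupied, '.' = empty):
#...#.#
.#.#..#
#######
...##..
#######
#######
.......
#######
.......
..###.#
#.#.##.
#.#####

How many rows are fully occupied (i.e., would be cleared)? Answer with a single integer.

Check each row:
  row 0: 4 empty cells -> not full
  row 1: 4 empty cells -> not full
  row 2: 0 empty cells -> FULL (clear)
  row 3: 5 empty cells -> not full
  row 4: 0 empty cells -> FULL (clear)
  row 5: 0 empty cells -> FULL (clear)
  row 6: 7 empty cells -> not full
  row 7: 0 empty cells -> FULL (clear)
  row 8: 7 empty cells -> not full
  row 9: 3 empty cells -> not full
  row 10: 3 empty cells -> not full
  row 11: 1 empty cell -> not full
Total rows cleared: 4

Answer: 4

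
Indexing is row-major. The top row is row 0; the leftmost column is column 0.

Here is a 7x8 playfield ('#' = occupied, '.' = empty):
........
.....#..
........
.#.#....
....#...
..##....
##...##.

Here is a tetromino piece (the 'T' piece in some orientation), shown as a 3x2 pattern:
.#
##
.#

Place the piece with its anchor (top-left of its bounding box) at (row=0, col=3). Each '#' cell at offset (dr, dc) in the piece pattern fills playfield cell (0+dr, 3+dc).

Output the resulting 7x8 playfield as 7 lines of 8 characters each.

Answer: ....#...
...###..
....#...
.#.#....
....#...
..##....
##...##.

Derivation:
Fill (0+0,3+1) = (0,4)
Fill (0+1,3+0) = (1,3)
Fill (0+1,3+1) = (1,4)
Fill (0+2,3+1) = (2,4)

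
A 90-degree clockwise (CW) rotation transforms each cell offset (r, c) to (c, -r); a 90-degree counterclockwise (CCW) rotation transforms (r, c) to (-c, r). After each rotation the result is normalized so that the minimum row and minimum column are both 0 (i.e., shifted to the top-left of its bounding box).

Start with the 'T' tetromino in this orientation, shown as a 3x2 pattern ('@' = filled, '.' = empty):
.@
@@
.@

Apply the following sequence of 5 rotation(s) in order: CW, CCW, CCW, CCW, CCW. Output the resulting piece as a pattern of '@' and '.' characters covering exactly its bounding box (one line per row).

Start:
.@
@@
.@
After rotation 1 (CW):
.@.
@@@
After rotation 2 (CCW):
.@
@@
.@
After rotation 3 (CCW):
@@@
.@.
After rotation 4 (CCW):
@.
@@
@.
After rotation 5 (CCW):
.@.
@@@

Answer: .@.
@@@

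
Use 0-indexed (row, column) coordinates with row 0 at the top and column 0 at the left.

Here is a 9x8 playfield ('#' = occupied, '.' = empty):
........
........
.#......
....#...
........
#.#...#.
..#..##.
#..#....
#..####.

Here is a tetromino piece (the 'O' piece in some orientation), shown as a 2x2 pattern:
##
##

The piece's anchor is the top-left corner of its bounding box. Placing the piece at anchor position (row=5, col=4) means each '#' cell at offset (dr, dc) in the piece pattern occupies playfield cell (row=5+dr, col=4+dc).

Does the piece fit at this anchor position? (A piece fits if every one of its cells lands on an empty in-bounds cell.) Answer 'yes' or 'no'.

Answer: no

Derivation:
Check each piece cell at anchor (5, 4):
  offset (0,0) -> (5,4): empty -> OK
  offset (0,1) -> (5,5): empty -> OK
  offset (1,0) -> (6,4): empty -> OK
  offset (1,1) -> (6,5): occupied ('#') -> FAIL
All cells valid: no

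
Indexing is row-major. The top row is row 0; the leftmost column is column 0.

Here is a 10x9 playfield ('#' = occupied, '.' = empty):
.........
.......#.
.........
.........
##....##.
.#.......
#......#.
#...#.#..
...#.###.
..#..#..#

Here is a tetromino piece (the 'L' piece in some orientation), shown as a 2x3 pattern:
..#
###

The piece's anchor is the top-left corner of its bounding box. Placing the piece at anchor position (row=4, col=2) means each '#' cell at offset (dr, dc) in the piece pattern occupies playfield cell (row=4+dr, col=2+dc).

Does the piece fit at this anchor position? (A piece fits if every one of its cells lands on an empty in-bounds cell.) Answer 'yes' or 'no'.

Check each piece cell at anchor (4, 2):
  offset (0,2) -> (4,4): empty -> OK
  offset (1,0) -> (5,2): empty -> OK
  offset (1,1) -> (5,3): empty -> OK
  offset (1,2) -> (5,4): empty -> OK
All cells valid: yes

Answer: yes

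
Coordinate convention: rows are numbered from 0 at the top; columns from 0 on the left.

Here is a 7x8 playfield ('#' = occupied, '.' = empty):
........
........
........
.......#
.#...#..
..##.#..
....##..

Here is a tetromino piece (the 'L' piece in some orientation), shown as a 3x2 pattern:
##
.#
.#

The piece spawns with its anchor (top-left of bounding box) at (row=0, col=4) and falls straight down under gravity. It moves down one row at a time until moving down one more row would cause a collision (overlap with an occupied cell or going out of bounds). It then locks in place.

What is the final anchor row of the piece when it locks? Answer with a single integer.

Spawn at (row=0, col=4). Try each row:
  row 0: fits
  row 1: fits
  row 2: blocked -> lock at row 1

Answer: 1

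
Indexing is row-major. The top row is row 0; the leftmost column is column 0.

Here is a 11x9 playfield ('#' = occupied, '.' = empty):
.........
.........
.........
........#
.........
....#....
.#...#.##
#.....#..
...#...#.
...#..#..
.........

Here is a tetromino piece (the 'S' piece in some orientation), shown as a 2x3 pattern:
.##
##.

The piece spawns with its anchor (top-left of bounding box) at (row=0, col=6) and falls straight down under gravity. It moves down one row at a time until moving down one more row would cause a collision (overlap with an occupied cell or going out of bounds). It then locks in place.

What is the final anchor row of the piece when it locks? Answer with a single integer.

Spawn at (row=0, col=6). Try each row:
  row 0: fits
  row 1: fits
  row 2: fits
  row 3: blocked -> lock at row 2

Answer: 2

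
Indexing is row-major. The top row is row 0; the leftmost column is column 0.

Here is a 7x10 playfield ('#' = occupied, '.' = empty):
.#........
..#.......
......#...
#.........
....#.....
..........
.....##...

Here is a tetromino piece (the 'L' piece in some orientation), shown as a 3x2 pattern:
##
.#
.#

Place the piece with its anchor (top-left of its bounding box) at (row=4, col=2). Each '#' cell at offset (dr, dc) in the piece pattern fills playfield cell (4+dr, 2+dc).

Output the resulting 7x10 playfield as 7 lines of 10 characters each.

Answer: .#........
..#.......
......#...
#.........
..###.....
...#......
...#.##...

Derivation:
Fill (4+0,2+0) = (4,2)
Fill (4+0,2+1) = (4,3)
Fill (4+1,2+1) = (5,3)
Fill (4+2,2+1) = (6,3)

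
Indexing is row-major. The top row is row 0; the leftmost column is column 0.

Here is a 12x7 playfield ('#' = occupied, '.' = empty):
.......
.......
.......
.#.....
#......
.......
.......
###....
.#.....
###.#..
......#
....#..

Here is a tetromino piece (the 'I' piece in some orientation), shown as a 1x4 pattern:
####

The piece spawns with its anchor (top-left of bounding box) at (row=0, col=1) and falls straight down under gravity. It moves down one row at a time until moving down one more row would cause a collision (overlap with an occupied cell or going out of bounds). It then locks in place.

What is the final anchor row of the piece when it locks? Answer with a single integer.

Answer: 2

Derivation:
Spawn at (row=0, col=1). Try each row:
  row 0: fits
  row 1: fits
  row 2: fits
  row 3: blocked -> lock at row 2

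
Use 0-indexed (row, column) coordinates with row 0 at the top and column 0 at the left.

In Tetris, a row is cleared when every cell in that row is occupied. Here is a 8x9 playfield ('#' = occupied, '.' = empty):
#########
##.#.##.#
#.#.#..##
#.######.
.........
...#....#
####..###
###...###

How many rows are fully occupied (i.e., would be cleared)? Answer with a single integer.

Check each row:
  row 0: 0 empty cells -> FULL (clear)
  row 1: 3 empty cells -> not full
  row 2: 4 empty cells -> not full
  row 3: 2 empty cells -> not full
  row 4: 9 empty cells -> not full
  row 5: 7 empty cells -> not full
  row 6: 2 empty cells -> not full
  row 7: 3 empty cells -> not full
Total rows cleared: 1

Answer: 1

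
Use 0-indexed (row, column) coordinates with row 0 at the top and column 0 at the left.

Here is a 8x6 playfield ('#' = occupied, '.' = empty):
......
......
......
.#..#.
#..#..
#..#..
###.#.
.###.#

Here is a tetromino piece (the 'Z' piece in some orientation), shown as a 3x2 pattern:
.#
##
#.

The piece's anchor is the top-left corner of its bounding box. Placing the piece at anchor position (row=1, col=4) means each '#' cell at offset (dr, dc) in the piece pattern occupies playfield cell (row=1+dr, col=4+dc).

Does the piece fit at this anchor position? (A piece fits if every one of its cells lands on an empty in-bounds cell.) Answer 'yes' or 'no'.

Check each piece cell at anchor (1, 4):
  offset (0,1) -> (1,5): empty -> OK
  offset (1,0) -> (2,4): empty -> OK
  offset (1,1) -> (2,5): empty -> OK
  offset (2,0) -> (3,4): occupied ('#') -> FAIL
All cells valid: no

Answer: no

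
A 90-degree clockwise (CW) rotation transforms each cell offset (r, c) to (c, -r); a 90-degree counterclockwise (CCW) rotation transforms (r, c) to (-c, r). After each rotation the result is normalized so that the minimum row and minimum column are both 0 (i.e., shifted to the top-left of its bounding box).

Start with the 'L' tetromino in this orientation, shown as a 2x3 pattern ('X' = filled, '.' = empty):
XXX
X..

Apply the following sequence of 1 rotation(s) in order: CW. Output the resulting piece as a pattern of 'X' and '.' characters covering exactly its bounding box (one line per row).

Start:
XXX
X..
After rotation 1 (CW):
XX
.X
.X

Answer: XX
.X
.X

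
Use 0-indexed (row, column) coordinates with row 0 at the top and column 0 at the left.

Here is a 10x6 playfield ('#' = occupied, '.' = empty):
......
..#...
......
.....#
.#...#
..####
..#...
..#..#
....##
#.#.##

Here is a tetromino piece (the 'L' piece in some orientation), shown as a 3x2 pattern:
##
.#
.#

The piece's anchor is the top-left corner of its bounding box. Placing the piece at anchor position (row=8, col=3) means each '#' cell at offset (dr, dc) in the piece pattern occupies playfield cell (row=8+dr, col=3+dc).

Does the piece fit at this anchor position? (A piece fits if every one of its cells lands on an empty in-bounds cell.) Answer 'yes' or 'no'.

Answer: no

Derivation:
Check each piece cell at anchor (8, 3):
  offset (0,0) -> (8,3): empty -> OK
  offset (0,1) -> (8,4): occupied ('#') -> FAIL
  offset (1,1) -> (9,4): occupied ('#') -> FAIL
  offset (2,1) -> (10,4): out of bounds -> FAIL
All cells valid: no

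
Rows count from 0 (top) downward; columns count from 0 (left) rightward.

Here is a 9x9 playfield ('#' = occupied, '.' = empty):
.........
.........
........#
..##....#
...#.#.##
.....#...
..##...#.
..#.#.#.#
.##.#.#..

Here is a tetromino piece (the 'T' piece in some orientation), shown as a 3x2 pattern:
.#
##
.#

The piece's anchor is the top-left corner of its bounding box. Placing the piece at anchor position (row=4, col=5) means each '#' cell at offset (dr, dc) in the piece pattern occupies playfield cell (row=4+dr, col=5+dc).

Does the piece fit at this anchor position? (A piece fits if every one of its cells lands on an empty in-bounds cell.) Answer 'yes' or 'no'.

Answer: no

Derivation:
Check each piece cell at anchor (4, 5):
  offset (0,1) -> (4,6): empty -> OK
  offset (1,0) -> (5,5): occupied ('#') -> FAIL
  offset (1,1) -> (5,6): empty -> OK
  offset (2,1) -> (6,6): empty -> OK
All cells valid: no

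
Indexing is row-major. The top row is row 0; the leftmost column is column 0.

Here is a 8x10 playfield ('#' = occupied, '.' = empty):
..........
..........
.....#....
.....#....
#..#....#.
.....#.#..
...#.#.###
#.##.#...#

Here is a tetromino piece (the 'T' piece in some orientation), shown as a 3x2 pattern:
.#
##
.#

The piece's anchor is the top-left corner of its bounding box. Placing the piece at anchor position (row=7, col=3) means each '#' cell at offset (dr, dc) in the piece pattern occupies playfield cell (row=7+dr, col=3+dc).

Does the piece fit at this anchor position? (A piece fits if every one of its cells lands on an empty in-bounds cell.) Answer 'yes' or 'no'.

Answer: no

Derivation:
Check each piece cell at anchor (7, 3):
  offset (0,1) -> (7,4): empty -> OK
  offset (1,0) -> (8,3): out of bounds -> FAIL
  offset (1,1) -> (8,4): out of bounds -> FAIL
  offset (2,1) -> (9,4): out of bounds -> FAIL
All cells valid: no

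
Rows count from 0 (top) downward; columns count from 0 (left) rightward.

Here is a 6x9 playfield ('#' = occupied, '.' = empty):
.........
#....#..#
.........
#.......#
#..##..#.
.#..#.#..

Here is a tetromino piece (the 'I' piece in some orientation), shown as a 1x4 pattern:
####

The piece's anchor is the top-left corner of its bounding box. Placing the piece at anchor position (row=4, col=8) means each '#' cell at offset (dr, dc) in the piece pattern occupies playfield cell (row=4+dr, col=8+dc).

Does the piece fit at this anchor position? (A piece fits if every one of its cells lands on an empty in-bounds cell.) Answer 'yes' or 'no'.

Answer: no

Derivation:
Check each piece cell at anchor (4, 8):
  offset (0,0) -> (4,8): empty -> OK
  offset (0,1) -> (4,9): out of bounds -> FAIL
  offset (0,2) -> (4,10): out of bounds -> FAIL
  offset (0,3) -> (4,11): out of bounds -> FAIL
All cells valid: no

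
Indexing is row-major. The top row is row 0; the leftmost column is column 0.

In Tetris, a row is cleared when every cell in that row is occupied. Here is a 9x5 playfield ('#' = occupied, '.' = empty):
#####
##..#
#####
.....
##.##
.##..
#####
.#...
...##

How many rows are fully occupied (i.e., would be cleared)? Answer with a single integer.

Answer: 3

Derivation:
Check each row:
  row 0: 0 empty cells -> FULL (clear)
  row 1: 2 empty cells -> not full
  row 2: 0 empty cells -> FULL (clear)
  row 3: 5 empty cells -> not full
  row 4: 1 empty cell -> not full
  row 5: 3 empty cells -> not full
  row 6: 0 empty cells -> FULL (clear)
  row 7: 4 empty cells -> not full
  row 8: 3 empty cells -> not full
Total rows cleared: 3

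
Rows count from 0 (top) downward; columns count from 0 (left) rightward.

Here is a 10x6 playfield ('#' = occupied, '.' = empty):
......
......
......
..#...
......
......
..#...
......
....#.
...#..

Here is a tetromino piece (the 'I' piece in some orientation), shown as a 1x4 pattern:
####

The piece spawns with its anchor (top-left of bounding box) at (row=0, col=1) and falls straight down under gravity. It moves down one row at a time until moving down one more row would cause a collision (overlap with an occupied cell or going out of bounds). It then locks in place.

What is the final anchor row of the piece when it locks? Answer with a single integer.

Answer: 2

Derivation:
Spawn at (row=0, col=1). Try each row:
  row 0: fits
  row 1: fits
  row 2: fits
  row 3: blocked -> lock at row 2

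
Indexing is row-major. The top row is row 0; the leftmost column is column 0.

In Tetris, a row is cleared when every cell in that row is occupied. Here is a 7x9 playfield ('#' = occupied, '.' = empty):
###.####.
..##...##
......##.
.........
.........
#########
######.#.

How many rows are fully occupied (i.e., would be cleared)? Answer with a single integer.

Check each row:
  row 0: 2 empty cells -> not full
  row 1: 5 empty cells -> not full
  row 2: 7 empty cells -> not full
  row 3: 9 empty cells -> not full
  row 4: 9 empty cells -> not full
  row 5: 0 empty cells -> FULL (clear)
  row 6: 2 empty cells -> not full
Total rows cleared: 1

Answer: 1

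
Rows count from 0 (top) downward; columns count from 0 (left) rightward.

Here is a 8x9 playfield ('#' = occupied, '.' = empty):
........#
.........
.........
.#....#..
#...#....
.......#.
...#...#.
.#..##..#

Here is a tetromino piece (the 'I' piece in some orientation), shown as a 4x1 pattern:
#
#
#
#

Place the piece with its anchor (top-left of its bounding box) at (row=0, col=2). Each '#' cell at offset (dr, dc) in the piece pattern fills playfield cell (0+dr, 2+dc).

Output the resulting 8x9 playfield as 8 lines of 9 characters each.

Fill (0+0,2+0) = (0,2)
Fill (0+1,2+0) = (1,2)
Fill (0+2,2+0) = (2,2)
Fill (0+3,2+0) = (3,2)

Answer: ..#.....#
..#......
..#......
.##...#..
#...#....
.......#.
...#...#.
.#..##..#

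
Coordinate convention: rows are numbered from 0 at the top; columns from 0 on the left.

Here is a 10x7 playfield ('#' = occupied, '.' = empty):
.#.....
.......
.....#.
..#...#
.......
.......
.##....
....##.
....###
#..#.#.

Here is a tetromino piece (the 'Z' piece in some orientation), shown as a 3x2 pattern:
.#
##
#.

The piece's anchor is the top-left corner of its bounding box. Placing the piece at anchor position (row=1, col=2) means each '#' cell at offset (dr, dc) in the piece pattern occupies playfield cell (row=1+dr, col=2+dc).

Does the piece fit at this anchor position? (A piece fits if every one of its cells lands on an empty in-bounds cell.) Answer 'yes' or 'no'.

Answer: no

Derivation:
Check each piece cell at anchor (1, 2):
  offset (0,1) -> (1,3): empty -> OK
  offset (1,0) -> (2,2): empty -> OK
  offset (1,1) -> (2,3): empty -> OK
  offset (2,0) -> (3,2): occupied ('#') -> FAIL
All cells valid: no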